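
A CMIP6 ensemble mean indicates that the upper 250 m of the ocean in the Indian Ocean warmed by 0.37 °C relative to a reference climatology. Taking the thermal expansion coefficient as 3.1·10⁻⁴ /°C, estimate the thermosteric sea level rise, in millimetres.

28.7 mm

Δh = αΔT·H = 3.1×10⁻⁴ × 0.37 × 250 = 0.028675 m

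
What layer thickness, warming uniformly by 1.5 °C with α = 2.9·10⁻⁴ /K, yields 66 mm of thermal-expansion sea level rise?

H ≈ 152 m

H = Δh/(αΔT) = 0.066 / (2.9×10⁻⁴ × 1.5) ≈ 151.7 m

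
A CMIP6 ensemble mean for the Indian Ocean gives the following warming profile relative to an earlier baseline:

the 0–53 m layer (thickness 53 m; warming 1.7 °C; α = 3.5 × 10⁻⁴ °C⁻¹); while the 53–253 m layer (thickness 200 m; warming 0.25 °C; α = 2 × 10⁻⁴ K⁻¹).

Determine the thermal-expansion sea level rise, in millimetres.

53 × 1.7 × 3.5×10⁻⁴ = 0.031535 m
0.25 × 2×10⁻⁴ × 200 = 0.01000 m
Δh = 0.031535 + 0.01000 = 0.041535 m ≈ 41.5 mm

41.5 mm of thermosteric rise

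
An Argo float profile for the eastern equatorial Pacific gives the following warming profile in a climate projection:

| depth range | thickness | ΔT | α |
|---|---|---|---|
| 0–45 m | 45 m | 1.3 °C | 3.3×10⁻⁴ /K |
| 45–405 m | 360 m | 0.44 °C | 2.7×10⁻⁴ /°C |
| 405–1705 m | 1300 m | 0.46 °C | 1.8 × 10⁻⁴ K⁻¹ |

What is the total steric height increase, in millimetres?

170 mm

Layer 1: 1.3 × 3.3×10⁻⁴ × 45 = 0.019305 m
360 × 0.44 × 2.7×10⁻⁴ = 0.042768 m
405–1705 m: 1300 × 1.8×10⁻⁴ × 0.46 = 0.10764 m
Δh = 0.019305 + 0.042768 + 0.10764 = 0.169713 m ≈ 170 mm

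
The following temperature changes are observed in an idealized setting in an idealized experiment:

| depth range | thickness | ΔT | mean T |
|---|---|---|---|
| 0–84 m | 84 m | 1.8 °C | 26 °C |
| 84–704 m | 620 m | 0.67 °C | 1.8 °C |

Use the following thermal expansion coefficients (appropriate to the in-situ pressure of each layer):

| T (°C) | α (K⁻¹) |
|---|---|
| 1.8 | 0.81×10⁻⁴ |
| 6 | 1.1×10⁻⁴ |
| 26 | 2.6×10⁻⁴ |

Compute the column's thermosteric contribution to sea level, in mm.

Layer 1 at 26 °C → α = 2.6×10⁻⁴ K⁻¹
Layer 2 at 1.8 °C → α = 0.81×10⁻⁴ K⁻¹
0–84 m: 2.6×10⁻⁴ × 84 × 1.8 = 0.039312 m
84–704 m: 0.81×10⁻⁴ × 0.67 × 620 = 0.0336474 m
Δh = 0.039312 + 0.0336474 = 0.0729594 m ≈ 73.0 mm

about 73.0 mm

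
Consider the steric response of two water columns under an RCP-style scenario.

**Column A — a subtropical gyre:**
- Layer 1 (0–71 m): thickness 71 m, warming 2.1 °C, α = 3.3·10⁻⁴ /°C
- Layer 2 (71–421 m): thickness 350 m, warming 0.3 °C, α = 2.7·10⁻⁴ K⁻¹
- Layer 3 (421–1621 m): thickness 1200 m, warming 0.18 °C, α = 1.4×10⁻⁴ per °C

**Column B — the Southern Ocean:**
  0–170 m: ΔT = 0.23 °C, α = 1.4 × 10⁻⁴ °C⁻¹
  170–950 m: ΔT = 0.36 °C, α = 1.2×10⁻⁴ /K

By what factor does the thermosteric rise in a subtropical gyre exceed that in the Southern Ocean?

A 0–71 m: 3.3×10⁻⁴ × 71 × 2.1 = 0.049203 m
A 2.7×10⁻⁴ × 350 × 0.3 = 0.02835 m
A 1200 × 1.4×10⁻⁴ × 0.18 = 0.03024 m
A total: 0.107793 m
B 1.4×10⁻⁴ × 170 × 0.23 = 0.005474 m
B 170–950 m: 780 × 1.2×10⁻⁴ × 0.36 = 0.033696 m
B total: 0.03917 m
Ratio: 0.107793 / 0.03917 ≈ 2.752

a factor of 2.8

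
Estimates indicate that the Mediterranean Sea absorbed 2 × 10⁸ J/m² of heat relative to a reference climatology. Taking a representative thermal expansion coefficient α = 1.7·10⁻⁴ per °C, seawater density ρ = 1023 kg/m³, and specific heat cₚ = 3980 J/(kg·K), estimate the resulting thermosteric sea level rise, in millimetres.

Δh = αQ/(ρcₚ) = 1.7×10⁻⁴ × 2×10⁸ / (1023 × 3980) ≈ 0.0083506 m

about 8.35 mm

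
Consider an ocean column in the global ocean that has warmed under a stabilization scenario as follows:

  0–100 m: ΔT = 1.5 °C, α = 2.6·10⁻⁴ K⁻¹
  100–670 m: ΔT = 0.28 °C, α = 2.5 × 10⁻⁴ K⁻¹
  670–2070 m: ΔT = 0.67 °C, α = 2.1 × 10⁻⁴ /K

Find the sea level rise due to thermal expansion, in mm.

Layer 1: 2.6×10⁻⁴ × 1.5 × 100 = 0.03900 m
2.5×10⁻⁴ × 0.28 × 570 = 0.03990 m
670–2070 m: 1400 × 2.1×10⁻⁴ × 0.67 = 0.19698 m
Δh = 0.03900 + 0.03990 + 0.19698 = 0.27588 m

about 280 mm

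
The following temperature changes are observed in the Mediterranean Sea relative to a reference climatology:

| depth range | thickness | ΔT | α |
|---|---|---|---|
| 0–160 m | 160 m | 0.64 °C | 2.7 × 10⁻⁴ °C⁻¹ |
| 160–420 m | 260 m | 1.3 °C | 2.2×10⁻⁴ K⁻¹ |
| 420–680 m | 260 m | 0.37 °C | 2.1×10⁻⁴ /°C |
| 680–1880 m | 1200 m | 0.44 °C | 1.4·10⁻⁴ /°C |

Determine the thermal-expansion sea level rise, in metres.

0–160 m: 0.64 × 160 × 2.7×10⁻⁴ = 0.027648 m
Layer 2: 260 × 2.2×10⁻⁴ × 1.3 = 0.07436 m
420–680 m: 260 × 2.1×10⁻⁴ × 0.37 = 0.020202 m
680–1880 m: 0.44 × 1.4×10⁻⁴ × 1200 = 0.07392 m
Δh = 0.027648 + 0.07436 + 0.020202 + 0.07392 = 0.19613 m ≈ 0.20 m

Δh ≈ 0.20 m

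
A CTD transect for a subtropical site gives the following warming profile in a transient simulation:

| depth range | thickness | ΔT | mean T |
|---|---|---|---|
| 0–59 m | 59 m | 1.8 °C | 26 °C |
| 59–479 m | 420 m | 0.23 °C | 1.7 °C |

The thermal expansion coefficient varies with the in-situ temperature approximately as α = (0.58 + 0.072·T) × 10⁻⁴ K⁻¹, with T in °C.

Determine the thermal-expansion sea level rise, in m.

Layer 1: α = (0.58 + 0.072×26)×10⁻⁴ = 2.452×10⁻⁴ K⁻¹
Layer 2: α = (0.58 + 0.072×1.7)×10⁻⁴ = 0.7024×10⁻⁴ K⁻¹
59 × 1.8 × 2.452×10⁻⁴ = 0.02604024 m
Layer 2: 420 × 0.7024×10⁻⁴ × 0.23 = 0.006785184 m
Δh = 0.02604024 + 0.006785184 = 0.032825424 m

0.0328 m of thermosteric rise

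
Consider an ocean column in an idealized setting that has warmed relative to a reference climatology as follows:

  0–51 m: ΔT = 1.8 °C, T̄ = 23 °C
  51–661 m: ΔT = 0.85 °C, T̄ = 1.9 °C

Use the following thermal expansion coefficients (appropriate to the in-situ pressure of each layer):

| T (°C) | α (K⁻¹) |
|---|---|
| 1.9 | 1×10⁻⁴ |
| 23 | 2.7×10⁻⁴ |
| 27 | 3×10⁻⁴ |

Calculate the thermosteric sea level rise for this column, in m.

Δh = 0.0766 m

Layer 1 at 23 °C → α = 2.7×10⁻⁴ K⁻¹
Layer 2 at 1.9 °C → α = 1×10⁻⁴ K⁻¹
51 × 2.7×10⁻⁴ × 1.8 = 0.024786 m
51–661 m: 610 × 1×10⁻⁴ × 0.85 = 0.05185 m
Δh = 0.024786 + 0.05185 = 0.076636 m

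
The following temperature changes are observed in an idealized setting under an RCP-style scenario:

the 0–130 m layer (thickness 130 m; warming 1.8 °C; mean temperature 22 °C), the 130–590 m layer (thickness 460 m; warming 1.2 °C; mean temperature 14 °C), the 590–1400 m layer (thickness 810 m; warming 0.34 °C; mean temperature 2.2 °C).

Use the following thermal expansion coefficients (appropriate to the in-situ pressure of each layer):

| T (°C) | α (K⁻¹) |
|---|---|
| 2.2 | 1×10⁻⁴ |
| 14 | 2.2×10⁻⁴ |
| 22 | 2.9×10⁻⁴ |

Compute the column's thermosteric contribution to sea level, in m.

Δh ≈ 0.22 m

Layer 1 at 22 °C → α = 2.9×10⁻⁴ K⁻¹
Layer 2 at 14 °C → α = 2.2×10⁻⁴ K⁻¹
Layer 3 at 2.2 °C → α = 1×10⁻⁴ K⁻¹
1.8 × 130 × 2.9×10⁻⁴ = 0.06786 m
Layer 2: 1.2 × 2.2×10⁻⁴ × 460 = 0.12144 m
590–1400 m: 810 × 0.34 × 1×10⁻⁴ = 0.02754 m
Δh = 0.06786 + 0.12144 + 0.02754 = 0.21684 m ≈ 0.22 m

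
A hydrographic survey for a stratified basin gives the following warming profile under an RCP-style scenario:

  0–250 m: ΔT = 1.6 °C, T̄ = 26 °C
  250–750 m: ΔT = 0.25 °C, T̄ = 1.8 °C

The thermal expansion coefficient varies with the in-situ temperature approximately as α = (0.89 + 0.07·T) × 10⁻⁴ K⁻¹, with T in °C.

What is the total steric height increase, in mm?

Δh ≈ 121 mm

Layer 1: α = (0.89 + 0.07×26)×10⁻⁴ = 2.71×10⁻⁴ K⁻¹
Layer 2: α = (0.89 + 0.07×1.8)×10⁻⁴ = 1.016×10⁻⁴ K⁻¹
Layer 1: 250 × 2.71×10⁻⁴ × 1.6 = 0.10840 m
250–750 m: 1.016×10⁻⁴ × 0.25 × 500 = 0.01270 m
Δh = 0.10840 + 0.01270 = 0.12110 m ≈ 121 mm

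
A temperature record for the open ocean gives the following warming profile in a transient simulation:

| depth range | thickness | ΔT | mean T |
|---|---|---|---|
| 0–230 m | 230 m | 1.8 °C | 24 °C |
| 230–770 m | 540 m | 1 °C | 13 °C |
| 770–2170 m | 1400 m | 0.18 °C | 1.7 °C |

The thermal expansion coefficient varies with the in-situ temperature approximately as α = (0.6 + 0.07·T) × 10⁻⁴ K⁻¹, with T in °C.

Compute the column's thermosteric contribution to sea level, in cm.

19 cm of thermosteric rise

Layer 1: α = (0.6 + 0.07×24)×10⁻⁴ = 2.28×10⁻⁴ K⁻¹
Layer 2: α = (0.6 + 0.07×13)×10⁻⁴ = 1.51×10⁻⁴ K⁻¹
Layer 3: α = (0.6 + 0.07×1.7)×10⁻⁴ = 0.719×10⁻⁴ K⁻¹
Layer 1: 1.8 × 2.28×10⁻⁴ × 230 = 0.094392 m
Layer 2: 540 × 1.51×10⁻⁴ × 1 = 0.08154 m
1400 × 0.719×10⁻⁴ × 0.18 = 0.0181188 m
Δh = 0.094392 + 0.08154 + 0.0181188 = 0.1940508 m ≈ 19 cm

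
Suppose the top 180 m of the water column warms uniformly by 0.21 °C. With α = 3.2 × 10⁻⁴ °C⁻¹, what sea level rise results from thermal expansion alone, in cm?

Δh ≈ 1.21 cm

Δh = αΔT·H = 3.2×10⁻⁴ × 0.21 × 180 = 0.012096 m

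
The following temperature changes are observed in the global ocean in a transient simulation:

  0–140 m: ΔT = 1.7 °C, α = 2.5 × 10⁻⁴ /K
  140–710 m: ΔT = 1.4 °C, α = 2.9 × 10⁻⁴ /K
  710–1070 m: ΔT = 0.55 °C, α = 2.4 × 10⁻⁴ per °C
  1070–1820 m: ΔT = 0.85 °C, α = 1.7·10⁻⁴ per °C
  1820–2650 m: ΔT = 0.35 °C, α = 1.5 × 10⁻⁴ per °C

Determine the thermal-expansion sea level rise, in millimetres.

140 × 1.7 × 2.5×10⁻⁴ = 0.05950 m
Layer 2: 570 × 2.9×10⁻⁴ × 1.4 = 0.23142 m
710–1070 m: 360 × 0.55 × 2.4×10⁻⁴ = 0.04752 m
750 × 0.85 × 1.7×10⁻⁴ = 0.108375 m
Layer 5: 830 × 1.5×10⁻⁴ × 0.35 = 0.043575 m
Δh = 0.05950 + 0.23142 + 0.04752 + 0.108375 + 0.043575 = 0.49039 m

Δh = 490 mm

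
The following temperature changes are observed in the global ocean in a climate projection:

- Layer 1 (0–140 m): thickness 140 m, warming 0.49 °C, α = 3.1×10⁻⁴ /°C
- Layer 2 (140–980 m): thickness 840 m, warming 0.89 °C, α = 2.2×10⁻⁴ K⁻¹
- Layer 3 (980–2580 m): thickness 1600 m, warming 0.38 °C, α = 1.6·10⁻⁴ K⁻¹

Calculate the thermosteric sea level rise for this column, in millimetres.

Δh = 283 mm

Layer 1: 3.1×10⁻⁴ × 140 × 0.49 = 0.021266 m
140–980 m: 0.89 × 2.2×10⁻⁴ × 840 = 0.164472 m
1600 × 0.38 × 1.6×10⁻⁴ = 0.09728 m
Δh = 0.021266 + 0.164472 + 0.09728 = 0.283018 m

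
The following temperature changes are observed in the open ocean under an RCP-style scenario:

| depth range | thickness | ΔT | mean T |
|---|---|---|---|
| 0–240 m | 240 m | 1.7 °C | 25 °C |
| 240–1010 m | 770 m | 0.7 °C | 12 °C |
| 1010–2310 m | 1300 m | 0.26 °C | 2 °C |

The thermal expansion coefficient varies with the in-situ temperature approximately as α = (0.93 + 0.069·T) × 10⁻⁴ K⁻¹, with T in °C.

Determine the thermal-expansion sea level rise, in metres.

about 0.239 m

Layer 1: α = (0.93 + 0.069×25)×10⁻⁴ = 2.655×10⁻⁴ K⁻¹
Layer 2: α = (0.93 + 0.069×12)×10⁻⁴ = 1.758×10⁻⁴ K⁻¹
Layer 3: α = (0.93 + 0.069×2)×10⁻⁴ = 1.068×10⁻⁴ K⁻¹
0–240 m: 2.655×10⁻⁴ × 240 × 1.7 = 0.108324 m
240–1010 m: 770 × 0.7 × 1.758×10⁻⁴ = 0.0947562 m
Layer 3: 0.26 × 1300 × 1.068×10⁻⁴ = 0.0360984 m
Δh = 0.108324 + 0.0947562 + 0.0360984 = 0.2391786 m ≈ 0.239 m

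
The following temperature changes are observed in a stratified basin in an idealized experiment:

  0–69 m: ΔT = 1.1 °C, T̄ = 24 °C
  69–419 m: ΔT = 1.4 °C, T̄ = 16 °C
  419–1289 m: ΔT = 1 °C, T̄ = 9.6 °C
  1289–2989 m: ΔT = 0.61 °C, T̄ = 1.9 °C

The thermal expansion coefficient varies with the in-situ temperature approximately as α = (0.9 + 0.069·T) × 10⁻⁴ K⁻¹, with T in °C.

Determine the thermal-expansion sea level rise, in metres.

Δh ≈ 0.360 m

Layer 1: α = (0.9 + 0.069×24)×10⁻⁴ = 2.556×10⁻⁴ K⁻¹
Layer 2: α = (0.9 + 0.069×16)×10⁻⁴ = 2.004×10⁻⁴ K⁻¹
Layer 3: α = (0.9 + 0.069×9.6)×10⁻⁴ = 1.5624×10⁻⁴ K⁻¹
Layer 4: α = (0.9 + 0.069×1.9)×10⁻⁴ = 1.0311×10⁻⁴ K⁻¹
Layer 1: 1.1 × 69 × 2.556×10⁻⁴ = 0.01940004 m
2.004×10⁻⁴ × 1.4 × 350 = 0.098196 m
419–1289 m: 1.5624×10⁻⁴ × 1 × 870 = 0.1359288 m
0.61 × 1.0311×10⁻⁴ × 1700 = 0.10692507 m
Δh = 0.01940004 + 0.098196 + 0.1359288 + 0.10692507 = 0.36044991 m ≈ 0.360 m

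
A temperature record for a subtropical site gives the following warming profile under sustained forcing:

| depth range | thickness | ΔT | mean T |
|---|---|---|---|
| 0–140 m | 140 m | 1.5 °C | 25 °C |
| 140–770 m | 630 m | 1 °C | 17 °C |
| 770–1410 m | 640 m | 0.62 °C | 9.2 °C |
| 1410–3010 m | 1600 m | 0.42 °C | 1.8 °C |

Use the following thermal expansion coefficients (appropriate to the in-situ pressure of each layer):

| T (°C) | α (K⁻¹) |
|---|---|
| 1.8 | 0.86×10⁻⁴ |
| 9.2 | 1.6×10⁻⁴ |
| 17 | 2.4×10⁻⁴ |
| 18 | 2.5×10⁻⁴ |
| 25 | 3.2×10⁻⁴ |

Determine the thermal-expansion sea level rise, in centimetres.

Layer 1 at 25 °C → α = 3.2×10⁻⁴ K⁻¹
Layer 2 at 17 °C → α = 2.4×10⁻⁴ K⁻¹
Layer 3 at 9.2 °C → α = 1.6×10⁻⁴ K⁻¹
Layer 4 at 1.8 °C → α = 0.86×10⁻⁴ K⁻¹
1.5 × 3.2×10⁻⁴ × 140 = 0.06720 m
140–770 m: 1 × 630 × 2.4×10⁻⁴ = 0.15120 m
Layer 3: 1.6×10⁻⁴ × 0.62 × 640 = 0.063488 m
1410–3010 m: 0.42 × 1600 × 0.86×10⁻⁴ = 0.057792 m
Δh = 0.06720 + 0.15120 + 0.063488 + 0.057792 = 0.33968 m ≈ 34 cm

34 cm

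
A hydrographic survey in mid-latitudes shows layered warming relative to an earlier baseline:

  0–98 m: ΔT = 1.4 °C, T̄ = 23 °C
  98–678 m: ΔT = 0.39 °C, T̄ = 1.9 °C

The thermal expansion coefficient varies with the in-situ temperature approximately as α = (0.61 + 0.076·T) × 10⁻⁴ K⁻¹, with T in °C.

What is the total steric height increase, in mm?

Layer 1: α = (0.61 + 0.076×23)×10⁻⁴ = 2.358×10⁻⁴ K⁻¹
Layer 2: α = (0.61 + 0.076×1.9)×10⁻⁴ = 0.7544×10⁻⁴ K⁻¹
2.358×10⁻⁴ × 1.4 × 98 = 0.03235176 m
0.7544×10⁻⁴ × 0.39 × 580 = 0.017064528 m
Δh = 0.03235176 + 0.017064528 = 0.049416288 m ≈ 49 mm

49 mm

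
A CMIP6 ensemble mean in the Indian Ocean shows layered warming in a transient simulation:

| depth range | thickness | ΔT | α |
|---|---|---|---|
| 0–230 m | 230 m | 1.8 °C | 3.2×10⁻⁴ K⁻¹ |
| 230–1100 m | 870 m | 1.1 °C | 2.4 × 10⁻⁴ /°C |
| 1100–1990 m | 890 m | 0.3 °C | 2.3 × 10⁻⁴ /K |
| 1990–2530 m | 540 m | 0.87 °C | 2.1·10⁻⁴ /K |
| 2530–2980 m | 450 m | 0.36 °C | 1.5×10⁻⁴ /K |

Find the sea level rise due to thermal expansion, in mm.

0–230 m: 1.8 × 230 × 3.2×10⁻⁴ = 0.13248 m
Layer 2: 1.1 × 2.4×10⁻⁴ × 870 = 0.22968 m
890 × 2.3×10⁻⁴ × 0.3 = 0.06141 m
2.1×10⁻⁴ × 540 × 0.87 = 0.098658 m
450 × 1.5×10⁻⁴ × 0.36 = 0.02430 m
Δh = 0.13248 + 0.22968 + 0.06141 + 0.098658 + 0.02430 = 0.546528 m

about 547 mm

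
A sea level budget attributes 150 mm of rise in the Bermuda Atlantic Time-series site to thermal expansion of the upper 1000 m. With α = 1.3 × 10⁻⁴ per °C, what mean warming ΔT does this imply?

ΔT = Δh/(αH) = 0.15 / (1.3×10⁻⁴ × 1000) ≈ 1.154 °C

1.15 °C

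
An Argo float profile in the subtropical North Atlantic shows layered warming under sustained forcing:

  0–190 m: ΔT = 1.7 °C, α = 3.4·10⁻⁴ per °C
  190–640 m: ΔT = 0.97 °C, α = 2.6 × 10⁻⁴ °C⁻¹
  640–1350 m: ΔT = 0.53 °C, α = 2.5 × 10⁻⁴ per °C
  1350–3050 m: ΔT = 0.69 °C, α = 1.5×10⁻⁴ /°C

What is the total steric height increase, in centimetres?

49 cm

1.7 × 3.4×10⁻⁴ × 190 = 0.10982 m
Layer 2: 2.6×10⁻⁴ × 0.97 × 450 = 0.11349 m
710 × 2.5×10⁻⁴ × 0.53 = 0.094075 m
1350–3050 m: 0.69 × 1700 × 1.5×10⁻⁴ = 0.17595 m
Δh = 0.10982 + 0.11349 + 0.094075 + 0.17595 = 0.493335 m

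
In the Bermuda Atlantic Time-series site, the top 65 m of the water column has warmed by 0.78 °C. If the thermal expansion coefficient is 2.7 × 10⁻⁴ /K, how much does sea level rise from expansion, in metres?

Δh ≈ 0.0137 m

Δh = αΔT·H = 2.7×10⁻⁴ × 0.78 × 65 = 0.013689 m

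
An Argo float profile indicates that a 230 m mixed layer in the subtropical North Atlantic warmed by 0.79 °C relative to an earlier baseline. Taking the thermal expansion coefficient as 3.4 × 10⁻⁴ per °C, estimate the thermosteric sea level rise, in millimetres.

Δh = αΔT·H = 3.4×10⁻⁴ × 0.79 × 230 = 0.061778 m

Δh ≈ 61.8 mm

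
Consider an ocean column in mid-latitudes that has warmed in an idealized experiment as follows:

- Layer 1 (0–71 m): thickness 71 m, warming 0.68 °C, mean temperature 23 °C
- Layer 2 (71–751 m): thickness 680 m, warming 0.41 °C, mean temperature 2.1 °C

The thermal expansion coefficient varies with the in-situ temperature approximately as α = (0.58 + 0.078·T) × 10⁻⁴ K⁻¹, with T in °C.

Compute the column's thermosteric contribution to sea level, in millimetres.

32.2 mm of thermosteric rise

Layer 1: α = (0.58 + 0.078×23)×10⁻⁴ = 2.374×10⁻⁴ K⁻¹
Layer 2: α = (0.58 + 0.078×2.1)×10⁻⁴ = 0.7438×10⁻⁴ K⁻¹
Layer 1: 0.68 × 2.374×10⁻⁴ × 71 = 0.011461672 m
0.41 × 0.7438×10⁻⁴ × 680 = 0.020737144 m
Δh = 0.011461672 + 0.020737144 = 0.032198816 m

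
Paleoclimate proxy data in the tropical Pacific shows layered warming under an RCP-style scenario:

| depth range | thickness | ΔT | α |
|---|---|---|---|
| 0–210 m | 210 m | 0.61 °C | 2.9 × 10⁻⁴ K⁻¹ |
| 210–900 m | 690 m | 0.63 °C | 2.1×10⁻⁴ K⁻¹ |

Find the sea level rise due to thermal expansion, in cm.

2.9×10⁻⁴ × 0.61 × 210 = 0.037149 m
2.1×10⁻⁴ × 690 × 0.63 = 0.091287 m
Δh = 0.037149 + 0.091287 = 0.128436 m ≈ 12.8 cm

12.8 cm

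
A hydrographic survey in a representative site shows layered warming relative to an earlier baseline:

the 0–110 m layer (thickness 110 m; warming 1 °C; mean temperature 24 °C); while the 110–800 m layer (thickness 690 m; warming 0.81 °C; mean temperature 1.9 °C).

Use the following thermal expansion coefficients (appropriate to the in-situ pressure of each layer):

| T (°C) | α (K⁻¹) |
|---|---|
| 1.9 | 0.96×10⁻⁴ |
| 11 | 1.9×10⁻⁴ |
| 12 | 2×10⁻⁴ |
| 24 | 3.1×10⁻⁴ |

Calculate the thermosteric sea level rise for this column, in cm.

Layer 1 at 24 °C → α = 3.1×10⁻⁴ K⁻¹
Layer 2 at 1.9 °C → α = 0.96×10⁻⁴ K⁻¹
3.1×10⁻⁴ × 110 × 1 = 0.03410 m
Layer 2: 0.96×10⁻⁴ × 0.81 × 690 = 0.0536544 m
Δh = 0.03410 + 0.0536544 = 0.0877544 m

8.8 cm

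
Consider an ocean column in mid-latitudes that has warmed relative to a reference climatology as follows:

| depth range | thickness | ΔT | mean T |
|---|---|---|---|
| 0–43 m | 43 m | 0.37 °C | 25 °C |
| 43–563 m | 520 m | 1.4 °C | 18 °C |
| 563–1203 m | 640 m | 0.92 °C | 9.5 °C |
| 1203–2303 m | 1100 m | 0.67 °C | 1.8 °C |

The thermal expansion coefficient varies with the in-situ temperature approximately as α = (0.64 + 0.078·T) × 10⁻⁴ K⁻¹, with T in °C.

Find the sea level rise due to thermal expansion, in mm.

Layer 1: α = (0.64 + 0.078×25)×10⁻⁴ = 2.59×10⁻⁴ K⁻¹
Layer 2: α = (0.64 + 0.078×18)×10⁻⁴ = 2.044×10⁻⁴ K⁻¹
Layer 3: α = (0.64 + 0.078×9.5)×10⁻⁴ = 1.381×10⁻⁴ K⁻¹
Layer 4: α = (0.64 + 0.078×1.8)×10⁻⁴ = 0.7804×10⁻⁴ K⁻¹
2.59×10⁻⁴ × 0.37 × 43 = 0.00412069 m
1.4 × 2.044×10⁻⁴ × 520 = 0.1488032 m
640 × 1.381×10⁻⁴ × 0.92 = 0.08131328 m
1203–2303 m: 1100 × 0.7804×10⁻⁴ × 0.67 = 0.05751548 m
Δh = 0.00412069 + 0.1488032 + 0.08131328 + 0.05751548 = 0.29175265 m

292 mm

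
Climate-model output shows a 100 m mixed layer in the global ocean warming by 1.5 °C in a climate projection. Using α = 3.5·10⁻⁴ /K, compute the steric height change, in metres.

Δh = αΔT·H = 3.5×10⁻⁴ × 1.5 × 100 = 0.05250 m

about 0.053 m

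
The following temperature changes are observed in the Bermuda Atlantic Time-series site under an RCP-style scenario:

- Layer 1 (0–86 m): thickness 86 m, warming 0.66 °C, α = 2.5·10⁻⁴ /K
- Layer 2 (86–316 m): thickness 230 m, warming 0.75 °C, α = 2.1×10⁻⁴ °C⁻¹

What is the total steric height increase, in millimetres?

86 × 2.5×10⁻⁴ × 0.66 = 0.01419 m
86–316 m: 0.75 × 2.1×10⁻⁴ × 230 = 0.036225 m
Δh = 0.01419 + 0.036225 = 0.050415 m

50 mm of thermosteric rise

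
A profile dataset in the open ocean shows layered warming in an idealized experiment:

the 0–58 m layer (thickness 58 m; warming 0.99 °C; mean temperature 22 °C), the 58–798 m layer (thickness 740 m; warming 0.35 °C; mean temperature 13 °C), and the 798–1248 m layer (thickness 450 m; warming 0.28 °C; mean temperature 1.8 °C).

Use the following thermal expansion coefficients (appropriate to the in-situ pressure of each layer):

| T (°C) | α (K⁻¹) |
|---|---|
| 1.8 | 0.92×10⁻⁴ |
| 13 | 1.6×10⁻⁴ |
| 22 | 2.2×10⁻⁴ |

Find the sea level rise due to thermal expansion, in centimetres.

Δh = 6.57 cm

Layer 1 at 22 °C → α = 2.2×10⁻⁴ K⁻¹
Layer 2 at 13 °C → α = 1.6×10⁻⁴ K⁻¹
Layer 3 at 1.8 °C → α = 0.92×10⁻⁴ K⁻¹
0–58 m: 0.99 × 2.2×10⁻⁴ × 58 = 0.0126324 m
1.6×10⁻⁴ × 0.35 × 740 = 0.04144 m
798–1248 m: 0.28 × 450 × 0.92×10⁻⁴ = 0.011592 m
Δh = 0.0126324 + 0.04144 + 0.011592 = 0.0656644 m ≈ 6.57 cm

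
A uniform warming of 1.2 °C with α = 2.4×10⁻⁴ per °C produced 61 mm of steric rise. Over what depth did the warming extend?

H = Δh/(αΔT) = 0.061 / (2.4×10⁻⁴ × 1.2) ≈ 211.8 m

H ≈ 212 m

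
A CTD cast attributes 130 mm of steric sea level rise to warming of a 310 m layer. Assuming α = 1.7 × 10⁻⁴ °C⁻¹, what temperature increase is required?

ΔT = Δh/(αH) = 0.13 / (1.7×10⁻⁴ × 310) ≈ 2.467 °C

2.5 °C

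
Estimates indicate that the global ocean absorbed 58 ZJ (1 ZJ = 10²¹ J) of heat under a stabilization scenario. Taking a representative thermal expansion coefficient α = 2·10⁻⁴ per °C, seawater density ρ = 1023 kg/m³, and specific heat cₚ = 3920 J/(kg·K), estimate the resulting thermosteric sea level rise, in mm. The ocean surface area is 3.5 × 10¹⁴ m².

Per unit area: Q = 58×10²¹ / (3.5×10¹⁴) ≈ 1.657×10⁸ J/m²
Δh = αQ/(ρcₚ) = 2×10⁻⁴ × 1.657×10⁸ / (1023 × 3920) ≈ 0.008264 m

8.3 mm of thermosteric rise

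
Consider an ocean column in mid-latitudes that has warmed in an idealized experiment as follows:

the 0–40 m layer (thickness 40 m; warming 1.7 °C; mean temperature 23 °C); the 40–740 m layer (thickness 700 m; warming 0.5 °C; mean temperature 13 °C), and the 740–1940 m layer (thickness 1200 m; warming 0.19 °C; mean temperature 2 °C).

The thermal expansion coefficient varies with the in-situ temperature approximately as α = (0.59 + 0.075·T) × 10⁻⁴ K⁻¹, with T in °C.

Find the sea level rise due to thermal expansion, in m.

Δh = 0.0874 m

Layer 1: α = (0.59 + 0.075×23)×10⁻⁴ = 2.315×10⁻⁴ K⁻¹
Layer 2: α = (0.59 + 0.075×13)×10⁻⁴ = 1.565×10⁻⁴ K⁻¹
Layer 3: α = (0.59 + 0.075×2)×10⁻⁴ = 0.74×10⁻⁴ K⁻¹
Layer 1: 1.7 × 2.315×10⁻⁴ × 40 = 0.015742 m
Layer 2: 700 × 0.5 × 1.565×10⁻⁴ = 0.054775 m
740–1940 m: 1200 × 0.74×10⁻⁴ × 0.19 = 0.016872 m
Δh = 0.015742 + 0.054775 + 0.016872 = 0.087389 m ≈ 0.0874 m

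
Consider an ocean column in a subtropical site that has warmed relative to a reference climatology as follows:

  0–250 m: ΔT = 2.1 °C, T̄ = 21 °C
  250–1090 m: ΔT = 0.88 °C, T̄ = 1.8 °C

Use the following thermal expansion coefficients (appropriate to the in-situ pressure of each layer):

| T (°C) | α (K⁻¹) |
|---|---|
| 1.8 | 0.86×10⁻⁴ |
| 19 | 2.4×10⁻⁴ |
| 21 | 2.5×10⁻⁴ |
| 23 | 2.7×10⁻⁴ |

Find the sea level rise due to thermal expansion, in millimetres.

Layer 1 at 21 °C → α = 2.5×10⁻⁴ K⁻¹
Layer 2 at 1.8 °C → α = 0.86×10⁻⁴ K⁻¹
Layer 1: 250 × 2.5×10⁻⁴ × 2.1 = 0.13125 m
Layer 2: 840 × 0.86×10⁻⁴ × 0.88 = 0.0635712 m
Δh = 0.13125 + 0.0635712 = 0.1948212 m ≈ 195 mm

Δh = 195 mm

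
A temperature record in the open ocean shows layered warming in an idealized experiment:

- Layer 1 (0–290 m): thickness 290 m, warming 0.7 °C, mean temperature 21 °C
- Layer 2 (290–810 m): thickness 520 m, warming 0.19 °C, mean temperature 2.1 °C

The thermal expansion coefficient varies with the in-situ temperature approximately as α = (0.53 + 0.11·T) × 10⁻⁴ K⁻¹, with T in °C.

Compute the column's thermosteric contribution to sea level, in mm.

Layer 1: α = (0.53 + 0.11×21)×10⁻⁴ = 2.84×10⁻⁴ K⁻¹
Layer 2: α = (0.53 + 0.11×2.1)×10⁻⁴ = 0.761×10⁻⁴ K⁻¹
0–290 m: 0.7 × 290 × 2.84×10⁻⁴ = 0.057652 m
520 × 0.761×10⁻⁴ × 0.19 = 0.00751868 m
Δh = 0.057652 + 0.00751868 = 0.06517068 m

65.2 mm of thermosteric rise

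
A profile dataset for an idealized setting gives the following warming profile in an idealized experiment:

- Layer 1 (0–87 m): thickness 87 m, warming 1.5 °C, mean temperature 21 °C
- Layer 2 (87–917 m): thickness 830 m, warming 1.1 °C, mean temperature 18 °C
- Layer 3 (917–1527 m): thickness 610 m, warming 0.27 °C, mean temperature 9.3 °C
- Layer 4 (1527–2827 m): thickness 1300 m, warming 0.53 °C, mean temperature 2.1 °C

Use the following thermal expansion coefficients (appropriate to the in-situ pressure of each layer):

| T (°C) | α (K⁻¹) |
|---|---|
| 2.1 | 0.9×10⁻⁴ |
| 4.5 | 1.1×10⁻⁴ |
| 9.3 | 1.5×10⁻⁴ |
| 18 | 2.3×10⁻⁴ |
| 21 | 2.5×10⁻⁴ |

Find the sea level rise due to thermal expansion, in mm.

Layer 1 at 21 °C → α = 2.5×10⁻⁴ K⁻¹
Layer 2 at 18 °C → α = 2.3×10⁻⁴ K⁻¹
Layer 3 at 9.3 °C → α = 1.5×10⁻⁴ K⁻¹
Layer 4 at 2.1 °C → α = 0.9×10⁻⁴ K⁻¹
0–87 m: 2.5×10⁻⁴ × 1.5 × 87 = 0.032625 m
87–917 m: 2.3×10⁻⁴ × 1.1 × 830 = 0.20999 m
Layer 3: 1.5×10⁻⁴ × 610 × 0.27 = 0.024705 m
Layer 4: 0.9×10⁻⁴ × 1300 × 0.53 = 0.06201 m
Δh = 0.032625 + 0.20999 + 0.024705 + 0.06201 = 0.32933 m

329 mm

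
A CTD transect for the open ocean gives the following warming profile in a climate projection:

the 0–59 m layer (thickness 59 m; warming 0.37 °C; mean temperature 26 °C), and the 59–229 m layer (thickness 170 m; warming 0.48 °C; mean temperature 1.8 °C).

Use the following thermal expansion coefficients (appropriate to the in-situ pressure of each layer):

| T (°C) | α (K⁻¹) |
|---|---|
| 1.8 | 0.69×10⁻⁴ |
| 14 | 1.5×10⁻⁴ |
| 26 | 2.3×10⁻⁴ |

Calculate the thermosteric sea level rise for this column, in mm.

10.7 mm of thermosteric rise

Layer 1 at 26 °C → α = 2.3×10⁻⁴ K⁻¹
Layer 2 at 1.8 °C → α = 0.69×10⁻⁴ K⁻¹
Layer 1: 2.3×10⁻⁴ × 59 × 0.37 = 0.0050209 m
0.48 × 170 × 0.69×10⁻⁴ = 0.0056304 m
Δh = 0.0050209 + 0.0056304 = 0.0106513 m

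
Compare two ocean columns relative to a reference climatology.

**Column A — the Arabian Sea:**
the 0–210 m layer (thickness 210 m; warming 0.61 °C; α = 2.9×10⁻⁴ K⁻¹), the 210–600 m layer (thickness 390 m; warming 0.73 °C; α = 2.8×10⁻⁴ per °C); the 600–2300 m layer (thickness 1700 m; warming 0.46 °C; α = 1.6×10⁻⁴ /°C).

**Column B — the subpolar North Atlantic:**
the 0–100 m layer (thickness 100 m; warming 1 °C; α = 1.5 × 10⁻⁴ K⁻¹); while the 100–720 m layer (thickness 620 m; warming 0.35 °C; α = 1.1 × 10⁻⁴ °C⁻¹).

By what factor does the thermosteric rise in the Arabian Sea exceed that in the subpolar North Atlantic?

A 0–210 m: 210 × 0.61 × 2.9×10⁻⁴ = 0.037149 m
A Layer 2: 2.8×10⁻⁴ × 0.73 × 390 = 0.079716 m
A Layer 3: 1.6×10⁻⁴ × 1700 × 0.46 = 0.12512 m
A total: 0.241985 m
B 100 × 1.5×10⁻⁴ × 1 = 0.01500 m
B 100–720 m: 1.1×10⁻⁴ × 620 × 0.35 = 0.02387 m
B total: 0.03887 m
Ratio: 0.241985 / 0.03887 ≈ 6.225

a factor of 6.23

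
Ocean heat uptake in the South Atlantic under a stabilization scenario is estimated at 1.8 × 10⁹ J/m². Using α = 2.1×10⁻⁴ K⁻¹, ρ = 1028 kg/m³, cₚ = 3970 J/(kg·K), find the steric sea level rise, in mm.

92.6 mm of thermosteric rise

Δh = αQ/(ρcₚ) = 2.1×10⁻⁴ × 1.8×10⁹ / (1028 × 3970) ≈ 0.092621 m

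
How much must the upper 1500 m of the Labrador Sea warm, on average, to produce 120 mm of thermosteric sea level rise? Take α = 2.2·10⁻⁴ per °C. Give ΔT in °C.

ΔT ≈ 0.364 °C

ΔT = Δh/(αH) = 0.12 / (2.2×10⁻⁴ × 1500) ≈ 0.3636 °C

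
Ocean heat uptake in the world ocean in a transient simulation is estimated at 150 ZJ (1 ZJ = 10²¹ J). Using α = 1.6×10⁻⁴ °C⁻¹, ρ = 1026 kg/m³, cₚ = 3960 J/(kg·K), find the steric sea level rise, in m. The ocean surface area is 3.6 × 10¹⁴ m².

Per unit area: Q = 150×10²¹ / (3.6×10¹⁴) ≈ 4.167×10⁸ J/m²
Δh = αQ/(ρcₚ) = 1.6×10⁻⁴ × 4.167×10⁸ / (1026 × 3960) ≈ 0.01641 m

about 0.0164 m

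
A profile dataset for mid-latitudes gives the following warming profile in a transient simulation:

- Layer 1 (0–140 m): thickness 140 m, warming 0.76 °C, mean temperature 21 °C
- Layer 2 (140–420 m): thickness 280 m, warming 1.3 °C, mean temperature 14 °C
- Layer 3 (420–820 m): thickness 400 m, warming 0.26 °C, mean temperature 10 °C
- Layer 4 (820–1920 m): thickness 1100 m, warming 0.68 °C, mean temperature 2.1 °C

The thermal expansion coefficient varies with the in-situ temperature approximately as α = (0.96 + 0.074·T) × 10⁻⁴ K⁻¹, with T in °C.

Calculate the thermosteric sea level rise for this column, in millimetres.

Δh = 200 mm

Layer 1: α = (0.96 + 0.074×21)×10⁻⁴ = 2.514×10⁻⁴ K⁻¹
Layer 2: α = (0.96 + 0.074×14)×10⁻⁴ = 1.996×10⁻⁴ K⁻¹
Layer 3: α = (0.96 + 0.074×10)×10⁻⁴ = 1.7×10⁻⁴ K⁻¹
Layer 4: α = (0.96 + 0.074×2.1)×10⁻⁴ = 1.1154×10⁻⁴ K⁻¹
0.76 × 2.514×10⁻⁴ × 140 = 0.02674896 m
Layer 2: 280 × 1.996×10⁻⁴ × 1.3 = 0.0726544 m
420–820 m: 400 × 0.26 × 1.7×10⁻⁴ = 0.01768 m
Layer 4: 1100 × 1.1154×10⁻⁴ × 0.68 = 0.08343192 m
Δh = 0.02674896 + 0.0726544 + 0.01768 + 0.08343192 = 0.20051528 m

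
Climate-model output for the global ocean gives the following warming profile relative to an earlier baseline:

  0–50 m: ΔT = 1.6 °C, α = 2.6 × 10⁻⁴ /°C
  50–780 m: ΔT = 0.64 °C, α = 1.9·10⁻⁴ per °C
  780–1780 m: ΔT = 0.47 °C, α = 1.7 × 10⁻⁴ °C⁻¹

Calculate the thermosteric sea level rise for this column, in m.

1.6 × 50 × 2.6×10⁻⁴ = 0.02080 m
Layer 2: 1.9×10⁻⁴ × 730 × 0.64 = 0.088768 m
780–1780 m: 1000 × 0.47 × 1.7×10⁻⁴ = 0.07990 m
Δh = 0.02080 + 0.088768 + 0.07990 = 0.189468 m

Δh = 0.19 m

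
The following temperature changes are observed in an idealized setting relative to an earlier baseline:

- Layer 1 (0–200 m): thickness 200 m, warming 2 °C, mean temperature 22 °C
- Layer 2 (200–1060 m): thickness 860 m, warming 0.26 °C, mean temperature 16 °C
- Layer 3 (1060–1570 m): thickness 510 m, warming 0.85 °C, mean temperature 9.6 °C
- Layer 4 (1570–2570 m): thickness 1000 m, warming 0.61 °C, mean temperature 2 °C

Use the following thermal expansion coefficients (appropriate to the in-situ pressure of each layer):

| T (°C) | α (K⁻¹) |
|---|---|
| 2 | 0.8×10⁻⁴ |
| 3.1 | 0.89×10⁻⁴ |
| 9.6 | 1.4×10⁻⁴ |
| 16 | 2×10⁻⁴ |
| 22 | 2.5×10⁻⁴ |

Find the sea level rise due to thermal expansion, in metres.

0.25 m

Layer 1 at 22 °C → α = 2.5×10⁻⁴ K⁻¹
Layer 2 at 16 °C → α = 2×10⁻⁴ K⁻¹
Layer 3 at 9.6 °C → α = 1.4×10⁻⁴ K⁻¹
Layer 4 at 2 °C → α = 0.8×10⁻⁴ K⁻¹
0–200 m: 2 × 2.5×10⁻⁴ × 200 = 0.10000 m
860 × 0.26 × 2×10⁻⁴ = 0.04472 m
0.85 × 510 × 1.4×10⁻⁴ = 0.06069 m
1570–2570 m: 0.8×10⁻⁴ × 0.61 × 1000 = 0.04880 m
Δh = 0.10000 + 0.04472 + 0.06069 + 0.04880 = 0.25421 m ≈ 0.25 m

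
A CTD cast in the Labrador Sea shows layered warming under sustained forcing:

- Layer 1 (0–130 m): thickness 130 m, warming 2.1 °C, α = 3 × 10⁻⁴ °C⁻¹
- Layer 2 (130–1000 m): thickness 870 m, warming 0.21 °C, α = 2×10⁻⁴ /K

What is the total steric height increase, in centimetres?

0–130 m: 3×10⁻⁴ × 2.1 × 130 = 0.08190 m
870 × 2×10⁻⁴ × 0.21 = 0.03654 m
Δh = 0.08190 + 0.03654 = 0.11844 m

about 11.8 cm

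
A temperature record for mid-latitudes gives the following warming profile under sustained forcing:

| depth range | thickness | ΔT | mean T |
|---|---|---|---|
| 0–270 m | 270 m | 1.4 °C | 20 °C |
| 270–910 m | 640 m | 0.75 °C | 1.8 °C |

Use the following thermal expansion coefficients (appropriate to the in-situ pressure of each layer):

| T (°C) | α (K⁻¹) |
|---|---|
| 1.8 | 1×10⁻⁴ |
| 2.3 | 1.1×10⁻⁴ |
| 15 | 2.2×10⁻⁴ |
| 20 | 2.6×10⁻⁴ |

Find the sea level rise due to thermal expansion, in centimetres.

Δh ≈ 14.6 cm

Layer 1 at 20 °C → α = 2.6×10⁻⁴ K⁻¹
Layer 2 at 1.8 °C → α = 1×10⁻⁴ K⁻¹
Layer 1: 270 × 1.4 × 2.6×10⁻⁴ = 0.09828 m
270–910 m: 0.75 × 1×10⁻⁴ × 640 = 0.04800 m
Δh = 0.09828 + 0.04800 = 0.14628 m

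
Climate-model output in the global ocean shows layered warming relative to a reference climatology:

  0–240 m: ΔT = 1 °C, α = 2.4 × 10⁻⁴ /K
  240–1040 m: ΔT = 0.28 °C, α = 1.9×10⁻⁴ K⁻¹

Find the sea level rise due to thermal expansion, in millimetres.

2.4×10⁻⁴ × 1 × 240 = 0.05760 m
240–1040 m: 1.9×10⁻⁴ × 800 × 0.28 = 0.04256 m
Δh = 0.05760 + 0.04256 = 0.10016 m

100 mm of thermosteric rise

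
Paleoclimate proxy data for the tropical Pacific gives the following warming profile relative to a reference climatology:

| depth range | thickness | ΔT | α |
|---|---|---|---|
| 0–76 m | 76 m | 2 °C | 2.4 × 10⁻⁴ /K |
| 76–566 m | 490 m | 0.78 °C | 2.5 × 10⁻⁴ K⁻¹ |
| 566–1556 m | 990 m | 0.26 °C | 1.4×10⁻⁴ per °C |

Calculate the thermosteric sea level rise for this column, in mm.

about 170 mm

76 × 2.4×10⁻⁴ × 2 = 0.03648 m
490 × 2.5×10⁻⁴ × 0.78 = 0.09555 m
Layer 3: 0.26 × 990 × 1.4×10⁻⁴ = 0.036036 m
Δh = 0.03648 + 0.09555 + 0.036036 = 0.168066 m ≈ 170 mm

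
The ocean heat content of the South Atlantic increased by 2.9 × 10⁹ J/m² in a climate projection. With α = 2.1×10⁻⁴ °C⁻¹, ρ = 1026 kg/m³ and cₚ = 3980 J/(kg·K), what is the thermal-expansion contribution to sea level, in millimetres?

about 149 mm

Δh = αQ/(ρcₚ) = 2.1×10⁻⁴ × 2.9×10⁹ / (1026 × 3980) ≈ 0.14914 m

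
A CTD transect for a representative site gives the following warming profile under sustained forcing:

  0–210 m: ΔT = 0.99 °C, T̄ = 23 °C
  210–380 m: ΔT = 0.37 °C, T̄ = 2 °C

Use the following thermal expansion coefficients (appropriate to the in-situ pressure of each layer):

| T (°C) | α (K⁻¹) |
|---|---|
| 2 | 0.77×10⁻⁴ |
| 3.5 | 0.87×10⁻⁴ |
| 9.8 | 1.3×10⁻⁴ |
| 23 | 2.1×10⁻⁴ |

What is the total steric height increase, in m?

0.049 m

Layer 1 at 23 °C → α = 2.1×10⁻⁴ K⁻¹
Layer 2 at 2 °C → α = 0.77×10⁻⁴ K⁻¹
Layer 1: 2.1×10⁻⁴ × 0.99 × 210 = 0.043659 m
Layer 2: 0.37 × 170 × 0.77×10⁻⁴ = 0.0048433 m
Δh = 0.043659 + 0.0048433 = 0.0485023 m ≈ 0.049 m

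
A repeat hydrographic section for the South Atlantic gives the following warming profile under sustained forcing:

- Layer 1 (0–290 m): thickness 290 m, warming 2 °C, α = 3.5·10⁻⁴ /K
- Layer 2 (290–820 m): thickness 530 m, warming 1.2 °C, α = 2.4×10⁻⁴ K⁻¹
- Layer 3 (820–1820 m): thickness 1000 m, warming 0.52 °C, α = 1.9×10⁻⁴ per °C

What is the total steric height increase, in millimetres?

about 454 mm

0–290 m: 2 × 3.5×10⁻⁴ × 290 = 0.20300 m
Layer 2: 530 × 1.2 × 2.4×10⁻⁴ = 0.15264 m
0.52 × 1.9×10⁻⁴ × 1000 = 0.09880 m
Δh = 0.20300 + 0.15264 + 0.09880 = 0.45444 m ≈ 454 mm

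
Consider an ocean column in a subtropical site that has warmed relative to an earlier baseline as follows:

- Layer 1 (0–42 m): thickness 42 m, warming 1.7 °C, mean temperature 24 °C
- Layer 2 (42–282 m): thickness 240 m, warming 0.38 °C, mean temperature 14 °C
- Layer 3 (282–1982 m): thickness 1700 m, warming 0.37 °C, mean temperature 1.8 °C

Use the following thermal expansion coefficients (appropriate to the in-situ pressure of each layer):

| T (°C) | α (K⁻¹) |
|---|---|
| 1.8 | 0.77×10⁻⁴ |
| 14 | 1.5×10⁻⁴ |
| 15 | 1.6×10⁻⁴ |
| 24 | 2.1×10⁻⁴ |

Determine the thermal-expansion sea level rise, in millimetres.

Layer 1 at 24 °C → α = 2.1×10⁻⁴ K⁻¹
Layer 2 at 14 °C → α = 1.5×10⁻⁴ K⁻¹
Layer 3 at 1.8 °C → α = 0.77×10⁻⁴ K⁻¹
0–42 m: 42 × 1.7 × 2.1×10⁻⁴ = 0.014994 m
Layer 2: 240 × 1.5×10⁻⁴ × 0.38 = 0.01368 m
282–1982 m: 0.77×10⁻⁴ × 1700 × 0.37 = 0.048433 m
Δh = 0.014994 + 0.01368 + 0.048433 = 0.077107 m

77 mm of thermosteric rise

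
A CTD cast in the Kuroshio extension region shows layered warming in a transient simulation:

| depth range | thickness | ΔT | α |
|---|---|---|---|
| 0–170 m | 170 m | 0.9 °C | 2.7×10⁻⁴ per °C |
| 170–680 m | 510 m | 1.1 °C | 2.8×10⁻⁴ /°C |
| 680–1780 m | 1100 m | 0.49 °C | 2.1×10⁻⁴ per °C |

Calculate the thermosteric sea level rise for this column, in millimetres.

Layer 1: 2.7×10⁻⁴ × 170 × 0.9 = 0.04131 m
Layer 2: 2.8×10⁻⁴ × 510 × 1.1 = 0.15708 m
680–1780 m: 0.49 × 1100 × 2.1×10⁻⁴ = 0.11319 m
Δh = 0.04131 + 0.15708 + 0.11319 = 0.31158 m ≈ 312 mm

Δh ≈ 312 mm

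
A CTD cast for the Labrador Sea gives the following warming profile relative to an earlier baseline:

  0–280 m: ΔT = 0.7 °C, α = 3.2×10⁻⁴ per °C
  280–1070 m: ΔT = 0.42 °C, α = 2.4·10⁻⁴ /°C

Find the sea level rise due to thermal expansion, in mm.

about 142 mm

Layer 1: 280 × 3.2×10⁻⁴ × 0.7 = 0.06272 m
Layer 2: 790 × 0.42 × 2.4×10⁻⁴ = 0.079632 m
Δh = 0.06272 + 0.079632 = 0.142352 m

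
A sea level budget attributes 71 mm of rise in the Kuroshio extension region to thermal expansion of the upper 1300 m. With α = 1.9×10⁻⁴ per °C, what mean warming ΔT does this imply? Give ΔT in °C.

ΔT = Δh/(αH) = 0.071 / (1.9×10⁻⁴ × 1300) ≈ 0.2874 °C

0.287 °C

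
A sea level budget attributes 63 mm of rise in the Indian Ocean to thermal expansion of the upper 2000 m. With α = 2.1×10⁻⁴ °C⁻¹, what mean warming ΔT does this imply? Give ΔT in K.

ΔT = Δh/(αH) = 0.063 / (2.1×10⁻⁴ × 2000) = 0.1500 K

ΔT ≈ 0.15 K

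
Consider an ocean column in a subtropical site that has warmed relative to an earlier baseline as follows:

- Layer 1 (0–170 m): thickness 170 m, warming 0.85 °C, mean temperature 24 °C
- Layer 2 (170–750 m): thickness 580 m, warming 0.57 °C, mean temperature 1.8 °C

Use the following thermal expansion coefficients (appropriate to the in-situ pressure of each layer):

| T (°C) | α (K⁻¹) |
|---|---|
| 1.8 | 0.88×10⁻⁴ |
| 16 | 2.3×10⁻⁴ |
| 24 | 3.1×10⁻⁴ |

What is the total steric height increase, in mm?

Layer 1 at 24 °C → α = 3.1×10⁻⁴ K⁻¹
Layer 2 at 1.8 °C → α = 0.88×10⁻⁴ K⁻¹
0–170 m: 0.85 × 3.1×10⁻⁴ × 170 = 0.044795 m
Layer 2: 0.88×10⁻⁴ × 0.57 × 580 = 0.0290928 m
Δh = 0.044795 + 0.0290928 = 0.0738878 m

Δh ≈ 73.9 mm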